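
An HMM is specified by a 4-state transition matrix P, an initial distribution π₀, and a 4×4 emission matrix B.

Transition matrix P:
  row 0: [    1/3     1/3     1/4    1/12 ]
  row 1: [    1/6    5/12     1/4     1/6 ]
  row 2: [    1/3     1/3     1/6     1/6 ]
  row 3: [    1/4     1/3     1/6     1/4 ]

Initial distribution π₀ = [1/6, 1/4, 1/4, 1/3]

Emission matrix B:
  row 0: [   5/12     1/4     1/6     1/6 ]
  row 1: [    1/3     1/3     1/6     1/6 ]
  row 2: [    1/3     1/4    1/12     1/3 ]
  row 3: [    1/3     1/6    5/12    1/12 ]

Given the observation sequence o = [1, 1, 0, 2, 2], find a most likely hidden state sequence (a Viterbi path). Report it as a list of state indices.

path = [1, 1, 1, 3, 3]

t=0: δ = [4.167e-02, 8.333e-02, 6.250e-02, 5.556e-02]  (obs o_0=1)
t=1: δ = [5.208e-03, 1.157e-02, 5.208e-03, 2.315e-03]  ψ = [2, 1, 1, 1]  (obs o_1=1)
t=2: δ = [8.038e-04, 1.608e-03, 9.645e-04, 6.430e-04]  ψ = [1, 1, 1, 1]  (obs o_2=0)
t=3: δ = [5.358e-05, 1.116e-04, 3.349e-05, 1.116e-04]  ψ = [2, 1, 1, 1]  (obs o_3=2)
t=4: δ = [4.651e-06, 7.752e-06, 2.326e-06, 1.163e-05]  ψ = [3, 1, 1, 3]  (obs o_4=2)
backtrack: best end state = 3; path = [1, 1, 1, 3, 3]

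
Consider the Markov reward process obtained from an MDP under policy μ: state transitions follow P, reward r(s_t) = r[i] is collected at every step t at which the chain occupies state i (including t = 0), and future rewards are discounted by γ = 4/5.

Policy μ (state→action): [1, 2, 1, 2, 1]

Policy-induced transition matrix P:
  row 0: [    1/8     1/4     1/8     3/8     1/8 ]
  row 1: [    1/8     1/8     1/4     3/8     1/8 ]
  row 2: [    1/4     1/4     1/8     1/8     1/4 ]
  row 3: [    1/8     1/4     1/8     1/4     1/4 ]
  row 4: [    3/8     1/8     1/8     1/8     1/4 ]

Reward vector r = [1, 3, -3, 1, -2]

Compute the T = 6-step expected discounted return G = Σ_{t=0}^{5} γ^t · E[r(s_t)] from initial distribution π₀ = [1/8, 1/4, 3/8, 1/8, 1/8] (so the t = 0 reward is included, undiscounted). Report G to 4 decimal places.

G = 0.1373

t=0: π = [0.1250, 0.2500, 0.3750, 0.1250, 0.1250], E[r] = -0.3750, γ^t·E[r] = -0.375000, running G = -0.375000
t=1: π = [0.2031, 0.2031, 0.1563, 0.2344, 0.2031], E[r] = 0.1719, γ^t·E[r] = 0.137500, running G = -0.237500
t=2: π = [0.1953, 0.1992, 0.1504, 0.2559, 0.1992], E[r] = 0.1992, γ^t·E[r] = 0.127500, running G = -0.110000
t=3: π = [0.1936, 0.2002, 0.1499, 0.2556, 0.2007], E[r] = 0.1987, γ^t·E[r] = 0.101750, running G = -0.008250
t=4: π = [0.1939, 0.1999, 0.1500, 0.2554, 0.2008], E[r] = 0.1974, γ^t·E[r] = 0.080838, running G = 0.072588
t=5: π = [0.1939, 0.1999, 0.1500, 0.2554, 0.2008], E[r] = 0.1976, γ^t·E[r] = 0.064738, running G = 0.137325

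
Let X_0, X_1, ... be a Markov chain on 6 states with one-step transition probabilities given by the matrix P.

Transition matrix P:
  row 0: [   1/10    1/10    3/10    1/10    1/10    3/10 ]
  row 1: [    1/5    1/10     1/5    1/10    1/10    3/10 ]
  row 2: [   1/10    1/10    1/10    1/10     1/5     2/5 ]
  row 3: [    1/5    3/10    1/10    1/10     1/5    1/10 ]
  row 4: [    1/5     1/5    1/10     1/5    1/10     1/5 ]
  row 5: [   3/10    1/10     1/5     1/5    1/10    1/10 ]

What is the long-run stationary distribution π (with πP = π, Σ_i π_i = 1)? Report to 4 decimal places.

Balance equations π_j = Σ_i π_i·P[i][j]:
  π_0 = 1/10·π_0 + 1/5·π_1 + 1/10·π_2 + 1/5·π_3 + 1/5·π_4 + 3/10·π_5
  π_1 = 1/10·π_0 + 1/10·π_1 + 1/10·π_2 + 3/10·π_3 + 1/5·π_4 + 1/10·π_5
  π_2 = 3/10·π_0 + 1/5·π_1 + 1/10·π_2 + 1/10·π_3 + 1/10·π_4 + 1/5·π_5
  π_3 = 1/10·π_0 + 1/10·π_1 + 1/10·π_2 + 1/10·π_3 + 1/5·π_4 + 1/5·π_5
  π_4 = 1/10·π_0 + 1/10·π_1 + 1/5·π_2 + 1/5·π_3 + 1/10·π_4 + 1/10·π_5
  normalize: π_0 + π_1 + π_2 + π_3 + π_4 + π_5 = 1
Solving the linear system gives exactly π = [27854/148995, 1901/13545, 26002/148995, 2899/21285, 19529/148995, 34406/148995].

π = [0.1869, 0.1403, 0.1745, 0.1362, 0.1311, 0.2309]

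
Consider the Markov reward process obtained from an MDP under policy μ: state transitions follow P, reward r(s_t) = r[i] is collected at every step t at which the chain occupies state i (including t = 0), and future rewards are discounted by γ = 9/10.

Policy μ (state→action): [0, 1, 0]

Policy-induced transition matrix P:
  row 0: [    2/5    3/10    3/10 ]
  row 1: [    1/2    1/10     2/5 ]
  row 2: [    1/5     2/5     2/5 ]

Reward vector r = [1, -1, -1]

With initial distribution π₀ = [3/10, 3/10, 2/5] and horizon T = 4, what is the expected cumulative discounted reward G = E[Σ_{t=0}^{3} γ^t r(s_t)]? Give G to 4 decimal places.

t=0: π = [0.3000, 0.3000, 0.4000], E[r] = -0.4000, γ^t·E[r] = -0.400000, running G = -0.400000
t=1: π = [0.3500, 0.2800, 0.3700], E[r] = -0.3000, γ^t·E[r] = -0.270000, running G = -0.670000
t=2: π = [0.3540, 0.2810, 0.3650], E[r] = -0.2920, γ^t·E[r] = -0.236520, running G = -0.906520
t=3: π = [0.3551, 0.2803, 0.3646], E[r] = -0.2898, γ^t·E[r] = -0.211264, running G = -1.117784

G = -1.1178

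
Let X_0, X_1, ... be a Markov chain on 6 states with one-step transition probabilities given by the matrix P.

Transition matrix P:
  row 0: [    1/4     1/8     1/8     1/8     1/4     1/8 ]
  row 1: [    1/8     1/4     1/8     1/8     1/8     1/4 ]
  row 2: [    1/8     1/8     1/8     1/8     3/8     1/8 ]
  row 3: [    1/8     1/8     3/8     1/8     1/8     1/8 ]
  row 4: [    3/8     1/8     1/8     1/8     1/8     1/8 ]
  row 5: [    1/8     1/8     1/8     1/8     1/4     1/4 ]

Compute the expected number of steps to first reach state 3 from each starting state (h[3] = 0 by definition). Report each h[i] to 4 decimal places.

First-step conditioning: h[3] = 0; for i ≠ 3, h[i] = 1 + Σ_k P[i][k]·h[k].
  h[0] = 1 + 1/4·h[0] + 1/8·h[1] + 1/8·h[2] + 1/4·h[4] + 1/8·h[5]
  h[1] = 1 + 1/8·h[0] + 1/4·h[1] + 1/8·h[2] + 1/8·h[4] + 1/4·h[5]
  h[2] = 1 + 1/8·h[0] + 1/8·h[1] + 1/8·h[2] + 3/8·h[4] + 1/8·h[5]
  h[4] = 1 + 3/8·h[0] + 1/8·h[1] + 1/8·h[2] + 1/8·h[4] + 1/8·h[5]
  h[5] = 1 + 1/8·h[0] + 1/8·h[1] + 1/8·h[2] + 1/4·h[4] + 1/4·h[5]
Solving the 5×5 linear system over states ≠ 3 gives exactly h = [8, 8, 8, 0, 8, 8] (h[3] = 0 is the target).

h = [8.0000, 8.0000, 8.0000, 0.0000, 8.0000, 8.0000]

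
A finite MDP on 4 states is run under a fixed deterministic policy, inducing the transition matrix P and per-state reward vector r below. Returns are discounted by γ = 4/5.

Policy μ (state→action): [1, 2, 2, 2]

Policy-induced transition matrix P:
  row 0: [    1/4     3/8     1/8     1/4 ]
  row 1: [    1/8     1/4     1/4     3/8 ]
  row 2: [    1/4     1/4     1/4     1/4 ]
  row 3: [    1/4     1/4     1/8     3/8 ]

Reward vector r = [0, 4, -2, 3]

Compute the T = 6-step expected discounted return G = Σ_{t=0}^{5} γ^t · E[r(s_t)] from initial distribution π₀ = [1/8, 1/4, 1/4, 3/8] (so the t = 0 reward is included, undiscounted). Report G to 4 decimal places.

G = 6.2099

t=0: π = [0.1250, 0.2500, 0.2500, 0.3750], E[r] = 1.6250, γ^t·E[r] = 1.625000, running G = 1.625000
t=1: π = [0.2188, 0.2656, 0.1875, 0.3281], E[r] = 1.6719, γ^t·E[r] = 1.337500, running G = 2.962500
t=2: π = [0.2168, 0.2773, 0.1816, 0.3242], E[r] = 1.7188, γ^t·E[r] = 1.100000, running G = 4.062500
t=3: π = [0.2153, 0.2771, 0.1824, 0.3252], E[r] = 1.7192, γ^t·E[r] = 0.880250, running G = 4.942750
t=4: π = [0.2154, 0.2769, 0.1824, 0.3253], E[r] = 1.7187, γ^t·E[r] = 0.703963, running G = 5.646713
t=5: π = [0.2154, 0.2769, 0.1824, 0.3253], E[r] = 1.7187, γ^t·E[r] = 0.563174, running G = 6.209886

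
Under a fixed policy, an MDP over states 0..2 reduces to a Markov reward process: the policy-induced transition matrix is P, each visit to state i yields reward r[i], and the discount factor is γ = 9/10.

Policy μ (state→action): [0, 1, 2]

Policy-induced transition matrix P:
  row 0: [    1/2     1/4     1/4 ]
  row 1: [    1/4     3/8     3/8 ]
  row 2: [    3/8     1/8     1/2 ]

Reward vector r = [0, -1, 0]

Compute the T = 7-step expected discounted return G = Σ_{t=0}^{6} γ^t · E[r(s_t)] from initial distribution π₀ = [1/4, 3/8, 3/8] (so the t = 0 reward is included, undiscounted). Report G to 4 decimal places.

G = -1.3704

t=0: π = [0.2500, 0.3750, 0.3750], E[r] = -0.3750, γ^t·E[r] = -0.375000, running G = -0.375000
t=1: π = [0.3594, 0.2500, 0.3906], E[r] = -0.2500, γ^t·E[r] = -0.225000, running G = -0.600000
t=2: π = [0.3887, 0.2324, 0.3789], E[r] = -0.2324, γ^t·E[r] = -0.188262, running G = -0.788262
t=3: π = [0.3945, 0.2317, 0.3738], E[r] = -0.2317, γ^t·E[r] = -0.168902, running G = -0.957163
t=4: π = [0.3954, 0.2322, 0.3724], E[r] = -0.2322, γ^t·E[r] = -0.152372, running G = -1.109535
t=5: π = [0.3954, 0.2325, 0.3721], E[r] = -0.2325, γ^t·E[r] = -0.137277, running G = -1.246812
t=6: π = [0.3954, 0.2325, 0.3721], E[r] = -0.2325, γ^t·E[r] = -0.123583, running G = -1.370395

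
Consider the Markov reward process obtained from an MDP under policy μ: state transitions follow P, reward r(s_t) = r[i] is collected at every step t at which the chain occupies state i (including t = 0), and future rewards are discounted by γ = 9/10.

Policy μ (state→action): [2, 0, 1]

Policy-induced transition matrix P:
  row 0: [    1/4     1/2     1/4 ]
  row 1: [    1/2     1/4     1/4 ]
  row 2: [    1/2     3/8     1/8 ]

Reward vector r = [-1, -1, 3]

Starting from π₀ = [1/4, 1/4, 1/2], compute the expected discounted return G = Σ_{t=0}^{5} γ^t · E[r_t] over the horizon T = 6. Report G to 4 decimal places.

t=0: π = [0.2500, 0.2500, 0.5000], E[r] = 1.0000, γ^t·E[r] = 1.000000, running G = 1.000000
t=1: π = [0.4375, 0.3750, 0.1875], E[r] = -0.2500, γ^t·E[r] = -0.225000, running G = 0.775000
t=2: π = [0.3906, 0.3828, 0.2266], E[r] = -0.0938, γ^t·E[r] = -0.075938, running G = 0.699063
t=3: π = [0.4023, 0.3760, 0.2217], E[r] = -0.1133, γ^t·E[r] = -0.082582, running G = 0.616480
t=4: π = [0.3994, 0.3783, 0.2223], E[r] = -0.1108, γ^t·E[r] = -0.072722, running G = 0.543758
t=5: π = [0.4001, 0.3776, 0.2222], E[r] = -0.1111, γ^t·E[r] = -0.065630, running G = 0.478128

G = 0.4781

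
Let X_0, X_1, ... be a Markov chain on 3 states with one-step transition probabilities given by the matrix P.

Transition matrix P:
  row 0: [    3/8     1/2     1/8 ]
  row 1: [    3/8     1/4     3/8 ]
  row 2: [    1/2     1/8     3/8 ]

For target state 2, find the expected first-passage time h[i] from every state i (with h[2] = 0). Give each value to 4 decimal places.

First-step conditioning: h[2] = 0; for i ≠ 2, h[i] = 1 + Σ_k P[i][k]·h[k].
  h[0] = 1 + 3/8·h[0] + 1/2·h[1]
  h[1] = 1 + 3/8·h[0] + 1/4·h[1]
Solving the 2×2 linear system over states ≠ 2 gives exactly h = [40/9, 32/9, 0] (h[2] = 0 is the target).

h = [4.4444, 3.5556, 0.0000]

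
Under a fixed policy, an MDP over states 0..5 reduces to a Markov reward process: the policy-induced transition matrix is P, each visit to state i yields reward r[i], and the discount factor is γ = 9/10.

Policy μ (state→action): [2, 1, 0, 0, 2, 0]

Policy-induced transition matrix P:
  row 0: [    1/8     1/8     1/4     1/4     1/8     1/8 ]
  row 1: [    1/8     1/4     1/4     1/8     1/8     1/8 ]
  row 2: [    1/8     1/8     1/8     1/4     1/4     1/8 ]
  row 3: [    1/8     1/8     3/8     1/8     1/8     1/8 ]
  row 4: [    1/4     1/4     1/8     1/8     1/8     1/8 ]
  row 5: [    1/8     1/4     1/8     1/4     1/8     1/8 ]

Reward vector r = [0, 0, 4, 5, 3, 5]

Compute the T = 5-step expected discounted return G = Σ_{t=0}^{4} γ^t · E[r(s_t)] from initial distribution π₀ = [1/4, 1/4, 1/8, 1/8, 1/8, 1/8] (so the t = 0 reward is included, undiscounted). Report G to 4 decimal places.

t=0: π = [0.2500, 0.2500, 0.1250, 0.1250, 0.1250, 0.1250], E[r] = 2.1250, γ^t·E[r] = 2.125000, running G = 2.125000
t=1: π = [0.1406, 0.1875, 0.2188, 0.1875, 0.1406, 0.1250], E[r] = 2.8594, γ^t·E[r] = 2.573438, running G = 4.698438
t=2: π = [0.1426, 0.1816, 0.2129, 0.1855, 0.1523, 0.1250], E[r] = 2.8613, γ^t·E[r] = 2.317676, running G = 7.016113
t=3: π = [0.1440, 0.1824, 0.2119, 0.1851, 0.1516, 0.1250], E[r] = 2.8528, γ^t·E[r] = 2.079679, running G = 9.095792
t=4: π = [0.1440, 0.1824, 0.2121, 0.1851, 0.1515, 0.1250], E[r] = 2.8533, γ^t·E[r] = 1.872071, running G = 10.967864

G = 10.9679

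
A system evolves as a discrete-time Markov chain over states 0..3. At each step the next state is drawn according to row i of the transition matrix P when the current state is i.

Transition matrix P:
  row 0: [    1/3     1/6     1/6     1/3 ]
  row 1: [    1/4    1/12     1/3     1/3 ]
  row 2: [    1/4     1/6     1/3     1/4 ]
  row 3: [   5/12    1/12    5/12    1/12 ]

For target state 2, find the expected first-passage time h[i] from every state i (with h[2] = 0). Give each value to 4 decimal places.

h = [3.9130, 3.3110, 0.0000, 3.1706]

First-step conditioning: h[2] = 0; for i ≠ 2, h[i] = 1 + Σ_k P[i][k]·h[k].
  h[0] = 1 + 1/3·h[0] + 1/6·h[1] + 1/3·h[3]
  h[1] = 1 + 1/4·h[0] + 1/12·h[1] + 1/3·h[3]
  h[3] = 1 + 5/12·h[0] + 1/12·h[1] + 1/12·h[3]
Solving the 3×3 linear system over states ≠ 2 gives exactly h = [90/23, 990/299, 0, 948/299] (h[2] = 0 is the target).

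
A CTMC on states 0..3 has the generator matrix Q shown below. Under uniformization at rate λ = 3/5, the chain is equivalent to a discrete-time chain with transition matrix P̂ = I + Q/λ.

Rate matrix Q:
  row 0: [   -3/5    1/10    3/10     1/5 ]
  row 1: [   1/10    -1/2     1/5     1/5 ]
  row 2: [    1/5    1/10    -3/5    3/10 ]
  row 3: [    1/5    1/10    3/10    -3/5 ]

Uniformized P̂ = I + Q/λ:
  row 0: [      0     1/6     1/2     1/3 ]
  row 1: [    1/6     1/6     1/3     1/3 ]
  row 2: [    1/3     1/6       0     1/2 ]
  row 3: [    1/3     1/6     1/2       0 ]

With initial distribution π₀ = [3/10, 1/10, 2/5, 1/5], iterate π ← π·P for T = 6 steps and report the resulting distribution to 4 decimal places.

π = [0.2292, 0.1667, 0.3158, 0.2883]

t=0: π = [0.3000, 0.1000, 0.4000, 0.2000]
t=1: π = [0.2167, 0.1667, 0.2833, 0.3333]
t=2: π = [0.2333, 0.1667, 0.3306, 0.2694]
t=3: π = [0.2278, 0.1667, 0.3069, 0.2986]
t=4: π = [0.2296, 0.1667, 0.3188, 0.2850]
t=5: π = [0.2290, 0.1667, 0.3128, 0.2915]
t=6: π = [0.2292, 0.1667, 0.3158, 0.2883]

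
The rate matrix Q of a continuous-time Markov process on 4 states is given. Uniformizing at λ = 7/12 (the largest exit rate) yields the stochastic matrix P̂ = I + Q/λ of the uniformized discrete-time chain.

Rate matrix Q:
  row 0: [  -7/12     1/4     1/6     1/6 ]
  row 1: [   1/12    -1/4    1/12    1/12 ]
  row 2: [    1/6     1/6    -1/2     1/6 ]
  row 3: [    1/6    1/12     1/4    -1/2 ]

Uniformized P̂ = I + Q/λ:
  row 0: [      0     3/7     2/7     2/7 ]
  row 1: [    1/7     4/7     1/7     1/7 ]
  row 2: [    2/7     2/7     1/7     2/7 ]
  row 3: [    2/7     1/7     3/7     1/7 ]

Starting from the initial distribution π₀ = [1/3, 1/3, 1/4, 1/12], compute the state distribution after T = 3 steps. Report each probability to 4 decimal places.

π = [0.1766, 0.3967, 0.2247, 0.2019]

t=0: π = [0.3333, 0.3333, 0.2500, 0.0833]
t=1: π = [0.1429, 0.4167, 0.2143, 0.2262]
t=2: π = [0.1854, 0.3929, 0.2279, 0.1939]
t=3: π = [0.1766, 0.3967, 0.2247, 0.2019]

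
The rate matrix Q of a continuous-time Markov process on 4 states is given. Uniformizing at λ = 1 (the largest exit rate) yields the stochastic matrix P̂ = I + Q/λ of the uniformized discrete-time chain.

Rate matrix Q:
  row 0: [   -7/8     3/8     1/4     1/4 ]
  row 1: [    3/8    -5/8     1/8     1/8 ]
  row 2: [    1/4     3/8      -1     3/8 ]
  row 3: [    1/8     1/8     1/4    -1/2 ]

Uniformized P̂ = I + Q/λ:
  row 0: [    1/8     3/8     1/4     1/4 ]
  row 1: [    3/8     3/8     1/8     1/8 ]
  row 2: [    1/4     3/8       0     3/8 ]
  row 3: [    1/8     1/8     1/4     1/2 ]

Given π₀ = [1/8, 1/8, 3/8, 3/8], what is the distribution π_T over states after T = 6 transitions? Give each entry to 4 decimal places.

π = [0.2204, 0.2967, 0.1704, 0.3125]

t=0: π = [0.1250, 0.1250, 0.3750, 0.3750]
t=1: π = [0.2031, 0.2813, 0.1406, 0.3750]
t=2: π = [0.2129, 0.2813, 0.1797, 0.3262]
t=3: π = [0.2178, 0.2935, 0.1699, 0.3188]
t=4: π = [0.2196, 0.2953, 0.1708, 0.3143]
t=5: π = [0.2202, 0.2964, 0.1704, 0.3130]
t=6: π = [0.2204, 0.2967, 0.1704, 0.3125]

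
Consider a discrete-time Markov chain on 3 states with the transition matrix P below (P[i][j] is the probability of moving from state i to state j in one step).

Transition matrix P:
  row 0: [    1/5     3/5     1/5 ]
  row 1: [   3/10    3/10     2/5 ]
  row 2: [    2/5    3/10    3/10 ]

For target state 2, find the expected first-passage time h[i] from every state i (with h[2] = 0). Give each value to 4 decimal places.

First-step conditioning: h[2] = 0; for i ≠ 2, h[i] = 1 + Σ_k P[i][k]·h[k].
  h[0] = 1 + 1/5·h[0] + 3/5·h[1]
  h[1] = 1 + 3/10·h[0] + 3/10·h[1]
Solving the 2×2 linear system over states ≠ 2 gives exactly h = [65/19, 55/19, 0] (h[2] = 0 is the target).

h = [3.4211, 2.8947, 0.0000]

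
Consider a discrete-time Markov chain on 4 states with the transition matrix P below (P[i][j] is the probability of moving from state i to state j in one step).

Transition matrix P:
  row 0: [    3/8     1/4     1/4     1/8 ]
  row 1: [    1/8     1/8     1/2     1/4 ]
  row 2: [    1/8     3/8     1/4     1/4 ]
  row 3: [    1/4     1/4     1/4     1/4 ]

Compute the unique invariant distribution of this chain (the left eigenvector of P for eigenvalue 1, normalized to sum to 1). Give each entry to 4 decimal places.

π = [0.2041, 0.2571, 0.3143, 0.2245]

Balance equations π_j = Σ_i π_i·P[i][j]:
  π_0 = 3/8·π_0 + 1/8·π_1 + 1/8·π_2 + 1/4·π_3
  π_1 = 1/4·π_0 + 1/8·π_1 + 3/8·π_2 + 1/4·π_3
  π_2 = 1/4·π_0 + 1/2·π_1 + 1/4·π_2 + 1/4·π_3
  normalize: π_0 + π_1 + π_2 + π_3 = 1
Solving the linear system gives exactly π = [10/49, 9/35, 11/35, 11/49].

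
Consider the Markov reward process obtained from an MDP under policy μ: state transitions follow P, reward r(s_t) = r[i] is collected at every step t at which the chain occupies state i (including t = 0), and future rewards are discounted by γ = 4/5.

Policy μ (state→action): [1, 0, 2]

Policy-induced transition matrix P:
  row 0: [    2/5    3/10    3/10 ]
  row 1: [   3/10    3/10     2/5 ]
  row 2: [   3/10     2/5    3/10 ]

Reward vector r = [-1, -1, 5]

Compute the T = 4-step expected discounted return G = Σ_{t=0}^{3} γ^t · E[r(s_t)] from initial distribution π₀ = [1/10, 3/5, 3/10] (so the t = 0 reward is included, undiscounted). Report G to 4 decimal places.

t=0: π = [0.1000, 0.6000, 0.3000], E[r] = 0.8000, γ^t·E[r] = 0.800000, running G = 0.800000
t=1: π = [0.3100, 0.3300, 0.3600], E[r] = 1.1600, γ^t·E[r] = 0.928000, running G = 1.728000
t=2: π = [0.3310, 0.3360, 0.3330], E[r] = 0.9980, γ^t·E[r] = 0.638720, running G = 2.366720
t=3: π = [0.3331, 0.3333, 0.3336], E[r] = 1.0016, γ^t·E[r] = 0.512819, running G = 2.879539

G = 2.8795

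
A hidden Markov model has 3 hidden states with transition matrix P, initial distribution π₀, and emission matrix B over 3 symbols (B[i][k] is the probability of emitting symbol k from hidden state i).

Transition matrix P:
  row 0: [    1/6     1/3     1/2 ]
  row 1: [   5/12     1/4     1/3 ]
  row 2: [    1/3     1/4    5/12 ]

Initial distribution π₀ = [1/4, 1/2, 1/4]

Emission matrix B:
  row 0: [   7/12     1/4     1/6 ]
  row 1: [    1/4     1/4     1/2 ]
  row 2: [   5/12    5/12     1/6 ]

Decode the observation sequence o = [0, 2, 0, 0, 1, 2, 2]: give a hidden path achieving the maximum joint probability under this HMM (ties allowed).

path = [0, 1, 0, 2, 2, 1, 1]

t=0: δ = [1.458e-01, 1.250e-01, 1.042e-01]  (obs o_0=0)
t=1: δ = [8.681e-03, 2.431e-02, 1.215e-02]  ψ = [1, 0, 0]  (obs o_1=2)
t=2: δ = [5.908e-03, 1.519e-03, 3.376e-03]  ψ = [1, 1, 1]  (obs o_2=0)
t=3: δ = [6.564e-04, 4.923e-04, 1.231e-03]  ψ = [2, 0, 0]  (obs o_3=0)
t=4: δ = [1.026e-04, 7.692e-05, 2.137e-04]  ψ = [2, 2, 2]  (obs o_4=1)
t=5: δ = [1.187e-05, 2.671e-05, 1.484e-05]  ψ = [2, 2, 2]  (obs o_5=2)
t=6: δ = [1.855e-06, 3.339e-06, 1.484e-06]  ψ = [1, 1, 1]  (obs o_6=2)
backtrack: best end state = 1; path = [0, 1, 0, 2, 2, 1, 1]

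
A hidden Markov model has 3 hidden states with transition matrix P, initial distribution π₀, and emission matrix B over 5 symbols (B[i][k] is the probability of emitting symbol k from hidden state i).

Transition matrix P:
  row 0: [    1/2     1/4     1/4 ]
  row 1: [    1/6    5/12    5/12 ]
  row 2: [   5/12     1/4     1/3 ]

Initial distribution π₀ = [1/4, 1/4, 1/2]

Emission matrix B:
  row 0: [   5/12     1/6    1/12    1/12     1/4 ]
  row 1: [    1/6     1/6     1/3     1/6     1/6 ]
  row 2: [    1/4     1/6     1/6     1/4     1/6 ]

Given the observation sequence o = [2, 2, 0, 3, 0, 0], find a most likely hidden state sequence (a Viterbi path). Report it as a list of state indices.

path = [1, 1, 2, 2, 0, 0]

t=0: δ = [2.083e-02, 8.333e-02, 8.333e-02]  (obs o_0=2)
t=1: δ = [2.894e-03, 1.157e-02, 5.787e-03]  ψ = [2, 1, 1]  (obs o_1=2)
t=2: δ = [1.005e-03, 8.038e-04, 1.206e-03]  ψ = [2, 1, 1]  (obs o_2=0)
t=3: δ = [4.186e-05, 5.582e-05, 1.005e-04]  ψ = [0, 1, 2]  (obs o_3=3)
t=4: δ = [1.744e-05, 4.186e-06, 8.372e-06]  ψ = [2, 2, 2]  (obs o_4=0)
t=5: δ = [3.634e-06, 7.268e-07, 1.090e-06]  ψ = [0, 0, 0]  (obs o_5=0)
backtrack: best end state = 0; path = [1, 1, 2, 2, 0, 0]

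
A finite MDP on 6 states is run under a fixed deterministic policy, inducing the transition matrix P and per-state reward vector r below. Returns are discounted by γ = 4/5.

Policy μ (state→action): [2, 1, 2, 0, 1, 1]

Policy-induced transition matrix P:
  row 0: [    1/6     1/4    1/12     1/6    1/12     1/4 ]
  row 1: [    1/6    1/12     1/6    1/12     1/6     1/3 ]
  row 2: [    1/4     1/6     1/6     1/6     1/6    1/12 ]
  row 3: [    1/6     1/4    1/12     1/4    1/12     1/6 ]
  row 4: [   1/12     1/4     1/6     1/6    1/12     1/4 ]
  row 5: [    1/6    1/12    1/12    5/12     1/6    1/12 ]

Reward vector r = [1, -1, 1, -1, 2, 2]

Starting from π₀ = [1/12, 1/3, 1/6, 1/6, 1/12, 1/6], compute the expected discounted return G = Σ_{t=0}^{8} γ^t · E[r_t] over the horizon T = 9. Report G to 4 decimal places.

t=0: π = [0.0833, 0.3333, 0.1667, 0.1667, 0.0833, 0.1667], E[r] = 0.2500, γ^t·E[r] = 0.250000, running G = 0.250000
t=1: π = [0.1736, 0.1528, 0.1319, 0.1944, 0.1389, 0.2083], E[r] = 0.6528, γ^t·E[r] = 0.522222, running G = 0.772222
t=2: π = [0.1661, 0.1788, 0.1186, 0.2222, 0.1244, 0.1898], E[r] = 0.5122, γ^t·E[r] = 0.327778, running G = 1.100000
t=3: π = [0.1662, 0.1787, 0.1185, 0.2177, 0.1239, 0.1950], E[r] = 0.5261, γ^t·E[r] = 0.269358, running G = 1.369358
t=4: π = [0.1662, 0.1779, 0.1184, 0.2187, 0.1243, 0.1945], E[r] = 0.5258, γ^t·E[r] = 0.215373, running G = 1.584731
t=5: π = [0.1662, 0.1781, 0.1184, 0.2187, 0.1242, 0.1944], E[r] = 0.5251, γ^t·E[r] = 0.172079, running G = 1.756810
t=6: π = [0.1662, 0.1780, 0.1184, 0.2187, 0.1242, 0.1945], E[r] = 0.5253, γ^t·E[r] = 0.137703, running G = 1.894513
t=7: π = [0.1662, 0.1780, 0.1184, 0.2187, 0.1242, 0.1945], E[r] = 0.5253, γ^t·E[r] = 0.110159, running G = 2.004673
t=8: π = [0.1662, 0.1780, 0.1184, 0.2187, 0.1242, 0.1945], E[r] = 0.5253, γ^t·E[r] = 0.088127, running G = 2.092800

G = 2.0928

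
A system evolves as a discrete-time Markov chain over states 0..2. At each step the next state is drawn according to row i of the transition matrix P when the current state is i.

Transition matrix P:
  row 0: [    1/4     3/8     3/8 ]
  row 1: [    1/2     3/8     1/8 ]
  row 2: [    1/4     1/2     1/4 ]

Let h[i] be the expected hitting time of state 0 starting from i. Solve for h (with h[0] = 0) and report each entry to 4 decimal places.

h = [0.0000, 2.1538, 2.7692]

First-step conditioning: h[0] = 0; for i ≠ 0, h[i] = 1 + Σ_k P[i][k]·h[k].
  h[1] = 1 + 3/8·h[1] + 1/8·h[2]
  h[2] = 1 + 1/2·h[1] + 1/4·h[2]
Solving the 2×2 linear system over states ≠ 0 gives exactly h = [0, 28/13, 36/13] (h[0] = 0 is the target).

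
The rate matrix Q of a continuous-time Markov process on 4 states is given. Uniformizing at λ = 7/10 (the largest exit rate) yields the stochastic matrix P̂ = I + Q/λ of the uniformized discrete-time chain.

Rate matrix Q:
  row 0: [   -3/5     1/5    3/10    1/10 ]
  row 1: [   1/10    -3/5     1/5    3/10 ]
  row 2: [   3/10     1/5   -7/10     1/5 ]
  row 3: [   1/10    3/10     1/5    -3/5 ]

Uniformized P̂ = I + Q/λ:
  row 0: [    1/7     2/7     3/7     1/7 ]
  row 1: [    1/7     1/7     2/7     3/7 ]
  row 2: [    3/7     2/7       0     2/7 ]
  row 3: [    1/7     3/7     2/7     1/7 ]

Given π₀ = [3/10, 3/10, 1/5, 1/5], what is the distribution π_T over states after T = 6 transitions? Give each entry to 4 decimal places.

π = [0.2133, 0.2823, 0.2457, 0.2588]

t=0: π = [0.3000, 0.3000, 0.2000, 0.2000]
t=1: π = [0.2000, 0.2714, 0.2714, 0.2571]
t=2: π = [0.2204, 0.2837, 0.2367, 0.2592]
t=3: π = [0.2105, 0.2822, 0.2496, 0.2577]
t=4: π = [0.2142, 0.2822, 0.2445, 0.2591]
t=5: π = [0.2127, 0.2824, 0.2465, 0.2584]
t=6: π = [0.2133, 0.2823, 0.2457, 0.2588]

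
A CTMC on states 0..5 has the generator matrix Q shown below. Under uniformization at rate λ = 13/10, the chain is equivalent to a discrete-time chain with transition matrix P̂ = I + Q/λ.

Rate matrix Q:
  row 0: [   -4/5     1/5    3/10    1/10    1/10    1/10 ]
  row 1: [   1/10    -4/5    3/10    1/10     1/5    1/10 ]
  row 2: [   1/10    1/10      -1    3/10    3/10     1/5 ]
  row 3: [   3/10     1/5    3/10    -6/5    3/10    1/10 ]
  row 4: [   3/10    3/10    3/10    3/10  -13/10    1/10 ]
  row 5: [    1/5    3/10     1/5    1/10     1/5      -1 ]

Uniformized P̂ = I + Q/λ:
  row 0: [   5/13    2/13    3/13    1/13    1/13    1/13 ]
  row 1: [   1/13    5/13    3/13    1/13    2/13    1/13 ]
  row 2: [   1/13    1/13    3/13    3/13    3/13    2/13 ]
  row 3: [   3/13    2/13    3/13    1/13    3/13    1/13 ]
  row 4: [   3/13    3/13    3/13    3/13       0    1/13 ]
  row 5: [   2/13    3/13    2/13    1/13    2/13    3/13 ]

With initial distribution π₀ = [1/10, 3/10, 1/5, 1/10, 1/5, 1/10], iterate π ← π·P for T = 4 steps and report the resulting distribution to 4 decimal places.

t=0: π = [0.1000, 0.3000, 0.2000, 0.1000, 0.2000, 0.1000]
t=1: π = [0.1615, 0.2308, 0.2231, 0.1385, 0.1385, 0.1077]
t=2: π = [0.1775, 0.2089, 0.2225, 0.1325, 0.1479, 0.1107]
t=3: π = [0.1832, 0.2048, 0.2223, 0.1339, 0.1447, 0.1111]
t=4: π = [0.1847, 0.2037, 0.2222, 0.1334, 0.1449, 0.1111]

π = [0.1847, 0.2037, 0.2222, 0.1334, 0.1449, 0.1111]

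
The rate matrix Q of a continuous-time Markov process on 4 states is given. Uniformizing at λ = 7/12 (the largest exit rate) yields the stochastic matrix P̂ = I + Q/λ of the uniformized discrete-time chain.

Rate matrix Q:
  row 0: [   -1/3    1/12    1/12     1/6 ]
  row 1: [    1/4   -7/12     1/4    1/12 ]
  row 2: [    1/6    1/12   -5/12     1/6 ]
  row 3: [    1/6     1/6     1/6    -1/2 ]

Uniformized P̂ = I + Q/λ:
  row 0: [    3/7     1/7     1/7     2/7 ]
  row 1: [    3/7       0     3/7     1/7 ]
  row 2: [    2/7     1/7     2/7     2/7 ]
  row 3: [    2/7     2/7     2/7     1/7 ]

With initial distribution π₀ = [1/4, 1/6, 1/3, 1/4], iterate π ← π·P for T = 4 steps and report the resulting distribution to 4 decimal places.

t=0: π = [0.2500, 0.1667, 0.3333, 0.2500]
t=1: π = [0.3452, 0.1548, 0.2738, 0.2262]
t=2: π = [0.3571, 0.1531, 0.2585, 0.2313]
t=3: π = [0.3586, 0.1540, 0.2566, 0.2308]
t=4: π = [0.3589, 0.1538, 0.2565, 0.2307]

π = [0.3589, 0.1538, 0.2565, 0.2307]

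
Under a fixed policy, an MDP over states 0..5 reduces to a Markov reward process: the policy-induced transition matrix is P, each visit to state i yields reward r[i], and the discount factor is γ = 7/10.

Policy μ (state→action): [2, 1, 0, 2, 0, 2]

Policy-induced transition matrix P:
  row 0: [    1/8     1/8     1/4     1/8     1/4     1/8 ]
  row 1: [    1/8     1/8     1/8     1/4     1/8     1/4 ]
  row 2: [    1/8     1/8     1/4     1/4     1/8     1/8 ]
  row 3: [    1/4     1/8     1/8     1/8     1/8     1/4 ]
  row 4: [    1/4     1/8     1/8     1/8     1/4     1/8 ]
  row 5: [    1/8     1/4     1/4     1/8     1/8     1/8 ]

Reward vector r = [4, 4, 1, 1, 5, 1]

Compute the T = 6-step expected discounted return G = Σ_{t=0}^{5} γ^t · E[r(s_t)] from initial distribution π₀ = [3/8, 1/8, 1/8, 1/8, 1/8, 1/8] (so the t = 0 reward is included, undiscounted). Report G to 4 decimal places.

G = 8.0831

t=0: π = [0.3750, 0.1250, 0.1250, 0.1250, 0.1250, 0.1250], E[r] = 3.0000, γ^t·E[r] = 3.000000, running G = 3.000000
t=1: π = [0.1563, 0.1406, 0.2031, 0.1563, 0.1875, 0.1563], E[r] = 2.6406, γ^t·E[r] = 1.848438, running G = 4.848438
t=2: π = [0.1680, 0.1445, 0.1895, 0.1680, 0.1680, 0.1621], E[r] = 2.6094, γ^t·E[r] = 1.278594, running G = 6.127031
t=3: π = [0.1670, 0.1453, 0.1899, 0.1667, 0.1670, 0.1641], E[r] = 2.6047, γ^t·E[r] = 0.893425, running G = 7.020456
t=4: π = [0.1667, 0.1455, 0.1901, 0.1669, 0.1667, 0.1640], E[r] = 2.6037, γ^t·E[r] = 0.625141, running G = 7.645597
t=5: π = [0.1667, 0.1455, 0.1901, 0.1670, 0.1667, 0.1641], E[r] = 2.6034, γ^t·E[r] = 0.437545, running G = 8.083142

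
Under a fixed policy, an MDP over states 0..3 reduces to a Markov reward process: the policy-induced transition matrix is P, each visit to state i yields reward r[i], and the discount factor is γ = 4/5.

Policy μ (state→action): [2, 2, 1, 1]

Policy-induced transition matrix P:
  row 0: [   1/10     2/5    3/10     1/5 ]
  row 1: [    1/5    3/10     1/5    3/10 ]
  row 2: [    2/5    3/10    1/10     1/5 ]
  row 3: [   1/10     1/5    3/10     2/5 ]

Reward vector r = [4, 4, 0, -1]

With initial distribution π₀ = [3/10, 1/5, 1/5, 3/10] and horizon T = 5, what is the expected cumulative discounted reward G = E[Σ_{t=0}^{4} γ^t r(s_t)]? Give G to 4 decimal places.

G = 5.6221

t=0: π = [0.3000, 0.2000, 0.2000, 0.3000], E[r] = 1.7000, γ^t·E[r] = 1.700000, running G = 1.700000
t=1: π = [0.1800, 0.3000, 0.2400, 0.2800], E[r] = 1.6400, γ^t·E[r] = 1.312000, running G = 3.012000
t=2: π = [0.2020, 0.2900, 0.2220, 0.2860], E[r] = 1.6820, γ^t·E[r] = 1.076480, running G = 4.088480
t=3: π = [0.1956, 0.2916, 0.2266, 0.2862], E[r] = 1.6626, γ^t·E[r] = 0.851251, running G = 4.939731
t=4: π = [0.1971, 0.2909, 0.2255, 0.2864], E[r] = 1.6659, γ^t·E[r] = 0.682361, running G = 5.622092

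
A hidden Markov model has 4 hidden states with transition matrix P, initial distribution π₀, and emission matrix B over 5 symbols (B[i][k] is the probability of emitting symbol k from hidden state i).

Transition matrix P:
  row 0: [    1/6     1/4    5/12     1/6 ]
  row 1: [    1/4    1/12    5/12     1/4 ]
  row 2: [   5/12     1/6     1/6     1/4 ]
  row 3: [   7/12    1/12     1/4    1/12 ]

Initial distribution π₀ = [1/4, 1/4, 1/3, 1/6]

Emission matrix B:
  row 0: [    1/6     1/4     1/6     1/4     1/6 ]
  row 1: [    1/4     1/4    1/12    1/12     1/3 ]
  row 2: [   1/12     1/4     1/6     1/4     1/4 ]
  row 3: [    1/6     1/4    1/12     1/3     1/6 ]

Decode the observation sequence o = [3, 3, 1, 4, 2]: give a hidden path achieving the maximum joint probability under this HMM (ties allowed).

t=0: δ = [6.250e-02, 2.083e-02, 8.333e-02, 5.556e-02]  (obs o_0=3)
t=1: δ = [8.681e-03, 1.302e-03, 6.510e-03, 6.944e-03]  ψ = [2, 0, 0, 2]  (obs o_1=3)
t=2: δ = [1.013e-03, 5.425e-04, 9.042e-04, 4.069e-04]  ψ = [3, 0, 0, 2]  (obs o_2=1)
t=3: δ = [6.279e-05, 8.439e-05, 1.055e-04, 3.768e-05]  ψ = [2, 0, 0, 2]  (obs o_3=4)
t=4: δ = [7.326e-06, 1.465e-06, 5.861e-06, 2.198e-06]  ψ = [2, 2, 1, 2]  (obs o_4=2)
backtrack: best end state = 0; path = [2, 3, 0, 2, 0]

path = [2, 3, 0, 2, 0]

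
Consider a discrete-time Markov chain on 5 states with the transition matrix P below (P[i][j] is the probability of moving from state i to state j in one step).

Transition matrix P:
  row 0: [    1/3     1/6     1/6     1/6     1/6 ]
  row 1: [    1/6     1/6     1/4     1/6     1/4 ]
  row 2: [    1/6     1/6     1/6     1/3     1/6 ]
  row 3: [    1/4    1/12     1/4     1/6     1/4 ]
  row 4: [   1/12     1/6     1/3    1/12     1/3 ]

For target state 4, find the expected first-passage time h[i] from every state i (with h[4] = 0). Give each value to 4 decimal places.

h = [5.1078, 4.6766, 5.0419, 4.7126, 0.0000]

First-step conditioning: h[4] = 0; for i ≠ 4, h[i] = 1 + Σ_k P[i][k]·h[k].
  h[0] = 1 + 1/3·h[0] + 1/6·h[1] + 1/6·h[2] + 1/6·h[3]
  h[1] = 1 + 1/6·h[0] + 1/6·h[1] + 1/4·h[2] + 1/6·h[3]
  h[2] = 1 + 1/6·h[0] + 1/6·h[1] + 1/6·h[2] + 1/3·h[3]
  h[3] = 1 + 1/4·h[0] + 1/12·h[1] + 1/4·h[2] + 1/6·h[3]
Solving the 4×4 linear system over states ≠ 4 gives exactly h = [853/167, 781/167, 842/167, 787/167, 0] (h[4] = 0 is the target).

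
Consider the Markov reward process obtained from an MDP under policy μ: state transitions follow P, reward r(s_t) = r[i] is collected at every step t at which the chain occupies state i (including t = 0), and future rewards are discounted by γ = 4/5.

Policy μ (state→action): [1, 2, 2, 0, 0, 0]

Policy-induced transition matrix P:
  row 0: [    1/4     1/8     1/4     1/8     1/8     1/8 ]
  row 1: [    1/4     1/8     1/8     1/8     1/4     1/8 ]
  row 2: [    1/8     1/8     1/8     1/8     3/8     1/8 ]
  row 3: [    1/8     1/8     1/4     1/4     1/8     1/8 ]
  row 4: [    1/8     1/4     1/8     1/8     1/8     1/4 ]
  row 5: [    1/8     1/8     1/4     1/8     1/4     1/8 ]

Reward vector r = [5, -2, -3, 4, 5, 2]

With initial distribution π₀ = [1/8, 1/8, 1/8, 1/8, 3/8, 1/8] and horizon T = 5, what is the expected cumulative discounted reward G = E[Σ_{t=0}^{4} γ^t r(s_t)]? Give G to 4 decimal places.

G = 6.9957

t=0: π = [0.1250, 0.1250, 0.1250, 0.1250, 0.3750, 0.1250], E[r] = 2.6250, γ^t·E[r] = 2.625000, running G = 2.625000
t=1: π = [0.1563, 0.1719, 0.1719, 0.1406, 0.1875, 0.1719], E[r] = 1.7656, γ^t·E[r] = 1.412500, running G = 4.037500
t=2: π = [0.1660, 0.1484, 0.1836, 0.1426, 0.2109, 0.1484], E[r] = 1.9043, γ^t·E[r] = 1.218750, running G = 5.256250
t=3: π = [0.1643, 0.1514, 0.1821, 0.1428, 0.2080, 0.1514], E[r] = 1.8865, γ^t·E[r] = 0.965875, running G = 6.222125
t=4: π = [0.1645, 0.1510, 0.1823, 0.1429, 0.2084, 0.1510], E[r] = 1.8886, γ^t·E[r] = 0.773588, running G = 6.995713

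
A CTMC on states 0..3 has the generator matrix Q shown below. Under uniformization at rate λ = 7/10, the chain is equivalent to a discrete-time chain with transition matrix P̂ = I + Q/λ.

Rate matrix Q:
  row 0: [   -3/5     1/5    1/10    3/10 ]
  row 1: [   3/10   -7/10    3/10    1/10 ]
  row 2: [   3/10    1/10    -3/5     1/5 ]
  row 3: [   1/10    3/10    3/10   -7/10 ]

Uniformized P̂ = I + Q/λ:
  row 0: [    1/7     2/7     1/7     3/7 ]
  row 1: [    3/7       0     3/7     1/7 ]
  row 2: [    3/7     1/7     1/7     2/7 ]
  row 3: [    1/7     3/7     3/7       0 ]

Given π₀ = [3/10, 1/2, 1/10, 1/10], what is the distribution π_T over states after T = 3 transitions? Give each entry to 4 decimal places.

π = [0.2805, 0.2187, 0.2793, 0.2216]

t=0: π = [0.3000, 0.5000, 0.1000, 0.1000]
t=1: π = [0.3143, 0.1429, 0.3143, 0.2286]
t=2: π = [0.2735, 0.2327, 0.2490, 0.2449]
t=3: π = [0.2805, 0.2187, 0.2793, 0.2216]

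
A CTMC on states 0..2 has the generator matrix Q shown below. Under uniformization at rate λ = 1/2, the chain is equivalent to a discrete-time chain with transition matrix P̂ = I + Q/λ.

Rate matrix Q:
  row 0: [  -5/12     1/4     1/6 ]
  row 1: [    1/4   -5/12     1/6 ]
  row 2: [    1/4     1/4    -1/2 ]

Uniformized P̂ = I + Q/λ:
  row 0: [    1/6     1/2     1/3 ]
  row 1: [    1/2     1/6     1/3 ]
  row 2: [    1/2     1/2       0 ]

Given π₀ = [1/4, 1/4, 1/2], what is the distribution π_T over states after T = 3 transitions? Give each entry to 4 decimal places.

t=0: π = [0.2500, 0.2500, 0.5000]
t=1: π = [0.4167, 0.4167, 0.1667]
t=2: π = [0.3611, 0.3611, 0.2778]
t=3: π = [0.3796, 0.3796, 0.2407]

π = [0.3796, 0.3796, 0.2407]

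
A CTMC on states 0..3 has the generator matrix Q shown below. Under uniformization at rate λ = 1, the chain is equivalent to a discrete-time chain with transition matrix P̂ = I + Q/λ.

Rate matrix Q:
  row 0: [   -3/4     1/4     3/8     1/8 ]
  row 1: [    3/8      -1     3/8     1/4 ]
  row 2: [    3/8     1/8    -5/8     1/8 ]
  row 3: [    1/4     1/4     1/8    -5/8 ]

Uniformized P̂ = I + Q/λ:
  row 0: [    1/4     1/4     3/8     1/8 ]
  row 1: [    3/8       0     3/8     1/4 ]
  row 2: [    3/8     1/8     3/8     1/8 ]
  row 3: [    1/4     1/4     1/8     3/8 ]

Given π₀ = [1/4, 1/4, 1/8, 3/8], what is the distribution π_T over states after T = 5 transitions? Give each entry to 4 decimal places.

π = [0.3116, 0.1674, 0.3261, 0.1949]

t=0: π = [0.2500, 0.2500, 0.1250, 0.3750]
t=1: π = [0.2969, 0.1719, 0.2813, 0.2500]
t=2: π = [0.3066, 0.1719, 0.3125, 0.2090]
t=3: π = [0.3105, 0.1680, 0.3228, 0.1987]
t=4: π = [0.3113, 0.1677, 0.3253, 0.1957]
t=5: π = [0.3116, 0.1674, 0.3261, 0.1949]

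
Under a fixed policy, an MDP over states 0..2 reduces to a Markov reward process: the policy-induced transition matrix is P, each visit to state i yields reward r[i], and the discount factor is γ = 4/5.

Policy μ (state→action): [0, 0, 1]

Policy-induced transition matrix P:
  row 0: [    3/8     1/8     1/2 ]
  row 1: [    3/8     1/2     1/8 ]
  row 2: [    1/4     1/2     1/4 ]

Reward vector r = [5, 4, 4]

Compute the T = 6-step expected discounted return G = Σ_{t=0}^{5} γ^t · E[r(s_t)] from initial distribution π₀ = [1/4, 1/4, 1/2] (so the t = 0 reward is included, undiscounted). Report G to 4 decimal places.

G = 15.8988

t=0: π = [0.2500, 0.2500, 0.5000], E[r] = 4.2500, γ^t·E[r] = 4.250000, running G = 4.250000
t=1: π = [0.3125, 0.4063, 0.2813], E[r] = 4.3125, γ^t·E[r] = 3.450000, running G = 7.700000
t=2: π = [0.3398, 0.3828, 0.2773], E[r] = 4.3398, γ^t·E[r] = 2.777500, running G = 10.477500
t=3: π = [0.3403, 0.3726, 0.2871], E[r] = 4.3403, γ^t·E[r] = 2.222250, running G = 12.699750
t=4: π = [0.3391, 0.3724, 0.2885], E[r] = 4.3391, γ^t·E[r] = 1.777300, running G = 14.477050
t=5: π = [0.3389, 0.3728, 0.2882], E[r] = 4.3389, γ^t·E[r] = 1.421783, running G = 15.898833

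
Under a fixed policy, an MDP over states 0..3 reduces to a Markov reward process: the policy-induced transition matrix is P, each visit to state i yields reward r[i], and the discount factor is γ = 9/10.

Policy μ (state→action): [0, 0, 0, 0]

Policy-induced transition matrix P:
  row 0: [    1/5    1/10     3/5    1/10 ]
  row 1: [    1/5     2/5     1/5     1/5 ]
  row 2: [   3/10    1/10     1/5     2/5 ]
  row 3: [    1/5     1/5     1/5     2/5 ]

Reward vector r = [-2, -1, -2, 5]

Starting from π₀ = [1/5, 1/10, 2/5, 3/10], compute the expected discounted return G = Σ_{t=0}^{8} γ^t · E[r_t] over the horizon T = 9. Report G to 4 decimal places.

G = 1.6068

t=0: π = [0.2000, 0.1000, 0.4000, 0.3000], E[r] = 0.2000, γ^t·E[r] = 0.200000, running G = 0.200000
t=1: π = [0.2400, 0.1600, 0.2800, 0.3200], E[r] = 0.4000, γ^t·E[r] = 0.360000, running G = 0.560000
t=2: π = [0.2280, 0.1800, 0.2960, 0.2960], E[r] = 0.2520, γ^t·E[r] = 0.204120, running G = 0.764120
t=3: π = [0.2296, 0.1836, 0.2912, 0.2956], E[r] = 0.2528, γ^t·E[r] = 0.184291, running G = 0.948411
t=4: π = [0.2291, 0.1846, 0.2918, 0.2944], E[r] = 0.2454, γ^t·E[r] = 0.161033, running G = 1.109444
t=5: π = [0.2292, 0.1848, 0.2916, 0.2943], E[r] = 0.2452, γ^t·E[r] = 0.144779, running G = 1.254223
t=6: π = [0.2292, 0.1849, 0.2917, 0.2943], E[r] = 0.2448, γ^t·E[r] = 0.130114, running G = 1.384337
t=7: π = [0.2292, 0.1849, 0.2917, 0.2943], E[r] = 0.2448, γ^t·E[r] = 0.117092, running G = 1.501429
t=8: π = [0.2292, 0.1849, 0.2917, 0.2943], E[r] = 0.2448, γ^t·E[r] = 0.105376, running G = 1.606805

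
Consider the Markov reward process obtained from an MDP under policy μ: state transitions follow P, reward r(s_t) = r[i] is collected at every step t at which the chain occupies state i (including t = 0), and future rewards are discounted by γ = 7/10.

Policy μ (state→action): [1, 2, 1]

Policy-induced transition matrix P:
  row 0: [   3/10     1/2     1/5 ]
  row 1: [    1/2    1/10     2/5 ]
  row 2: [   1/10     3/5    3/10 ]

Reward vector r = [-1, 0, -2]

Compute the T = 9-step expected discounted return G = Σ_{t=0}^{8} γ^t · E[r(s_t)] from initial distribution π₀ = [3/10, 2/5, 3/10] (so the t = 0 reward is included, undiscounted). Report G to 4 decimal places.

G = -2.9460

t=0: π = [0.3000, 0.4000, 0.3000], E[r] = -0.9000, γ^t·E[r] = -0.900000, running G = -0.900000
t=1: π = [0.3200, 0.3700, 0.3100], E[r] = -0.9400, γ^t·E[r] = -0.658000, running G = -1.558000
t=2: π = [0.3120, 0.3830, 0.3050], E[r] = -0.9220, γ^t·E[r] = -0.451780, running G = -2.009780
t=3: π = [0.3156, 0.3773, 0.3071], E[r] = -0.9298, γ^t·E[r] = -0.318921, running G = -2.328701
t=4: π = [0.3140, 0.3798, 0.3062], E[r] = -0.9264, γ^t·E[r] = -0.222424, running G = -2.551125
t=5: π = [0.3147, 0.3787, 0.3066], E[r] = -0.9279, γ^t·E[r] = -0.155948, running G = -2.707073
t=6: π = [0.3144, 0.3792, 0.3064], E[r] = -0.9272, γ^t·E[r] = -0.109087, running G = -2.816160
t=7: π = [0.3146, 0.3790, 0.3065], E[r] = -0.9275, γ^t·E[r] = -0.076384, running G = -2.892544
t=8: π = [0.3145, 0.3791, 0.3064], E[r] = -0.9274, γ^t·E[r] = -0.053462, running G = -2.946005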